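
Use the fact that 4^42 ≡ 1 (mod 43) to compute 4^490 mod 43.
By Fermat: 4^{42} ≡ 1 (mod 43). 490 ≡ 28 (mod 42). So 4^{490} ≡ 4^{28} ≡ 1 (mod 43)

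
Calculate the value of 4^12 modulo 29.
By repeated squaring mod 29: 4^{1}≡4, 4^{2}≡16, 4^{4}≡24, 4^{8}≡25. Then 4^{12} = 4^{8+4} ≡ 25 × 24 ≡ 20 mod 29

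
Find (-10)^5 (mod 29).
By repeated squaring (mod 29): (-10)^{1}≡19, (-10)^{2}≡13, (-10)^{4}≡24. Then (-10)^{5} = (-10)^{4+1} ≡ 24 × 19 ≡ 21 (mod 29)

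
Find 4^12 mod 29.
By repeated squaring mod 29: 4^{1}≡4, 4^{2}≡16, 4^{4}≡24, 4^{8}≡25. Then 4^{12} = 4^{8+4} ≡ 25 × 24 ≡ 20 mod 29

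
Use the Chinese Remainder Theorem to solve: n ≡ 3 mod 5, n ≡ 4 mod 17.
M = 5 × 17 = 85. M₁ = 17, y₁ ≡ 3 mod 5. M₂ = 5, y₂ ≡ 7 mod 17. n = 3×17×3 + 4×5×7 ≡ 38 mod 85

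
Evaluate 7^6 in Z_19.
By repeated squaring mod 19: 7^{1}≡7, 7^{2}≡11, 7^{4}≡7. Then 7^{6} = 7^{4+2} ≡ 7 × 11 ≡ 1 mod 19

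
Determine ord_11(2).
Powers of 2 mod 11: 2^1≡2, 2^2≡4, 2^3≡8, 2^4≡5, 2^5≡10, 2^6≡9, 2^7≡7, 2^8≡3, 2^9≡6, 2^10≡1. ord_11(2) = 10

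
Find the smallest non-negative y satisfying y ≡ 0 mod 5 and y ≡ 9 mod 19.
M = 5 × 19 = 95. M₁ = 19, y₁ ≡ 4 mod 5. M₂ = 5, y₂ ≡ 4 mod 19. y = 0×19×4 + 9×5×4 ≡ 85 mod 95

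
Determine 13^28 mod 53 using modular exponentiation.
By repeated squaring mod 53: 13^{1}≡13, 13^{2}≡10, 13^{4}≡47, 13^{8}≡36, 13^{16}≡24. Then 13^{28} = 13^{16+8+4} ≡ 24 × 36 × 47 ≡ 10 mod 53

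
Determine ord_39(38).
Powers of 38 mod 39: 38^1≡38, 38^2≡1. ord_39(38) = 2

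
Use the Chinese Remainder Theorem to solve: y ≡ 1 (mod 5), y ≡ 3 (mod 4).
M = 5 × 4 = 20. M₁ = 4, y₁ ≡ 4 (mod 5). M₂ = 5, y₂ ≡ 1 (mod 4). y = 1×4×4 + 3×5×1 ≡ 11 (mod 20)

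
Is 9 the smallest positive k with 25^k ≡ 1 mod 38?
Powers of 25 mod 38: 25^1≡25, 25^2≡17, 25^3≡7, 25^4≡23, 25^5≡5, 25^6≡11, 25^7≡9, 25^8≡35, 25^9≡1. First k with 25^k≡1 is k=9. Yes, ord_38(25) = 9.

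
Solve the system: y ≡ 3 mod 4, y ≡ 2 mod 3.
M = 4 × 3 = 12. M₁ = 3, y₁ ≡ 3 mod 4. M₂ = 4, y₂ ≡ 1 mod 3. y = 3×3×3 + 2×4×1 ≡ 11 mod 12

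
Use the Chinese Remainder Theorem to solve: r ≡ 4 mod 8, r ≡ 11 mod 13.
M = 8 × 13 = 104. M₁ = 13, y₁ ≡ 5 mod 8. M₂ = 8, y₂ ≡ 5 mod 13. r = 4×13×5 + 11×8×5 ≡ 76 mod 104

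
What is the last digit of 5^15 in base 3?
Using Fermat: 5^{2} ≡ 1 (mod 3). 15 ≡ 1 (mod 2). So 5^{15} ≡ 5^{1} ≡ 2 (mod 3)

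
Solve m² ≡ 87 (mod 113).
The square roots of 87 mod 113 are 55 and 58. Verify: 55² = 3025 ≡ 87 (mod 113)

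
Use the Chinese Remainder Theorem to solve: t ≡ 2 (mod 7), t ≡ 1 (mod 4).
M = 7 × 4 = 28. M₁ = 4, y₁ ≡ 2 (mod 7). M₂ = 7, y₂ ≡ 3 (mod 4). t = 2×4×2 + 1×7×3 ≡ 9 (mod 28)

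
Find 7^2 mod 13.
7^{2} = 49 ≡ 10 mod 13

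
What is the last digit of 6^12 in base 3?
By repeated squaring (mod 3): 6^{1}≡0, 6^{2}≡0, 6^{4}≡0, 6^{8}≡0. Then 6^{12} = 6^{8+4} ≡ 0 × 0 ≡ 0 (mod 3)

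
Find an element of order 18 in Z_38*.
3 has order 18 mod 38 since 3^{18} ≡ 1 (mod 38) and no smaller power works.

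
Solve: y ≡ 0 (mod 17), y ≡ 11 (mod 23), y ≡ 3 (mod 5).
M = 17 × 23 × 5 = 1955. M₁ = 115, y₁ ≡ 4 (mod 17). M₂ = 85, y₂ ≡ 13 (mod 23). M₃ = 391, y₃ ≡ 1 (mod 5). y = 0×115×4 + 11×85×13 + 3×391×1 ≡ 1598 (mod 1955)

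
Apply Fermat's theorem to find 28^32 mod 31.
By Fermat: 28^{30} ≡ 1 mod 31. So 28^{32} = 28^{30} · 28^{2} ≡ 28^{2} ≡ 9 mod 31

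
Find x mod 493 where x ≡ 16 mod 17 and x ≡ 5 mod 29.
M = 17 × 29 = 493. M₁ = 29, y₁ ≡ 10 mod 17. M₂ = 17, y₂ ≡ 12 mod 29. x = 16×29×10 + 5×17×12 ≡ 237 mod 493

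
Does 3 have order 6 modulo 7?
ord_7(3) divides 6. For each prime q|6: 3^{3}≡6, 3^{2}≡2, none ≡ 1. So 3 has order 6 and is a primitive root mod 7.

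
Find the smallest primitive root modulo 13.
g = 2. For each prime q|12: 2^{6}≡12, 2^{4}≡3, none ≡ 1, so ord_13(2) = 12 and 2 is a primitive root.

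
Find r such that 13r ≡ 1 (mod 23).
Since 23 is prime, by Fermat 13^(-1) ≡ 13^{21} ≡ 16 (mod 23). Verify: 13 × 16 = 208 ≡ 1 (mod 23)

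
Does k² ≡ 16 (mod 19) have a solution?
By Euler's criterion: 16^{9} ≡ 1 (mod 19). Since this equals 1, 16 is a QR.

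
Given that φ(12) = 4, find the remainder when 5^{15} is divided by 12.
By Euler: 5^{4} ≡ 1 (mod 12) since gcd(5, 12) = 1. 15 = 3×4 + 3. So 5^{15} ≡ 5^{3} ≡ 5 (mod 12)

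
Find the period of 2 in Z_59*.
Powers of 2 mod 59: 2^1≡2, 2^2≡4, 2^3≡8, 2^4≡16, 2^5≡32, 2^6≡5, 2^7≡10, 2^8≡20, 2^9≡40, 2^10≡21, 2^11≡42, 2^12≡25, 2^13≡50, 2^14≡41, 2^15≡23, 2^16≡46, 2^17≡33, 2^18≡7, 2^19≡14, 2^20≡28, 2^21≡56, 2^22≡53, 2^23≡47, 2^24≡35, 2^25≡11, 2^26≡22, 2^27≡44, 2^28≡29, 2^29≡58, 2^30≡57, 2^31≡55, 2^32≡51, 2^33≡43, 2^34≡27, 2^35≡54, 2^36≡49, 2^37≡39, 2^38≡19, 2^39≡38, 2^40≡17, 2^41≡34, 2^42≡9, 2^43≡18, 2^44≡36, 2^45≡13, 2^46≡26, 2^47≡52, 2^48≡45, 2^49≡31, 2^50≡3, 2^51≡6, 2^52≡12, 2^53≡24, 2^54≡48, 2^55≡37, 2^56≡15, 2^57≡30, 2^58≡1. Order = 58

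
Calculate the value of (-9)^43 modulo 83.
By repeated squaring (mod 83): (-9)^{1}≡74, (-9)^{2}≡81, (-9)^{4}≡4, (-9)^{8}≡16, (-9)^{16}≡7, (-9)^{32}≡49. Then (-9)^{43} = (-9)^{32+8+2+1} ≡ 49 × 16 × 81 × 74 ≡ 2 (mod 83)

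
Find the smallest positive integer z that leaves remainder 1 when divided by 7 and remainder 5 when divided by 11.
M = 7 × 11 = 77. M₁ = 11, y₁ ≡ 2 mod 7. M₂ = 7, y₂ ≡ 8 mod 11. z = 1×11×2 + 5×7×8 ≡ 71 mod 77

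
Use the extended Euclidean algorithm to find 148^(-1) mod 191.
Extended GCD: 148(-40) + 191(31) = 1. So 148^(-1) ≡ -40 ≡ 151 (mod 191). Verify: 148 × 151 = 22348 ≡ 1 (mod 191)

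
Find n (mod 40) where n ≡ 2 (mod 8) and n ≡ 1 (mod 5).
M = 8 × 5 = 40. M₁ = 5, y₁ ≡ 5 (mod 8). M₂ = 8, y₂ ≡ 2 (mod 5). n = 2×5×5 + 1×8×2 ≡ 26 (mod 40)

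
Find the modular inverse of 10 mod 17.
Since 17 is prime, by Fermat 10^(-1) ≡ 10^{15} ≡ 12 (mod 17). Verify: 10 × 12 = 120 ≡ 1 (mod 17)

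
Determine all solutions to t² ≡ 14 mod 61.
The square roots of 14 mod 61 are 21 and 40. Verify: 21² = 441 ≡ 14 mod 61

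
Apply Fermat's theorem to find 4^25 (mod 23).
By Fermat: 4^{22} ≡ 1 (mod 23). So 4^{25} = 4^{22} · 4^{3} ≡ 4^{3} ≡ 18 (mod 23)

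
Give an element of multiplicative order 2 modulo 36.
17 has order 2 mod 36 since 17^{2} ≡ 1 mod 36 and no smaller power works.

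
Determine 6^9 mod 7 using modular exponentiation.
Using Fermat: 6^{6} ≡ 1 (mod 7). 9 ≡ 3 (mod 6). So 6^{9} ≡ 6^{3} ≡ 6 (mod 7)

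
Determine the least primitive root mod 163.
g = 2. For each prime q|162: 2^{81}≡162, 2^{54}≡104, none ≡ 1, so ord_163(2) = 162 and 2 is a primitive root.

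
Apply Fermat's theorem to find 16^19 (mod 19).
By Fermat: 16^{18} ≡ 1 (mod 19). So 16^{19} = 16^{18} · 16^{1} ≡ 16^{1} ≡ 16 (mod 19)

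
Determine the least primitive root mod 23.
g = 5. Powers: [5, 2, 10, 4, 20, 8, 17, 16, 11, ...] generates all 22 non-zero residues.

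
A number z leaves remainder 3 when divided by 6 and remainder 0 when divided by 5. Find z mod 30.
M = 6 × 5 = 30. M₁ = 5, y₁ ≡ 5 mod 6. M₂ = 6, y₂ ≡ 1 mod 5. z = 3×5×5 + 0×6×1 ≡ 15 mod 30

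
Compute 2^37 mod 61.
By repeated squaring mod 61: 2^{1}≡2, 2^{2}≡4, 2^{4}≡16, 2^{8}≡12, 2^{16}≡22, 2^{32}≡57. Then 2^{37} = 2^{32+4+1} ≡ 57 × 16 × 2 ≡ 55 mod 61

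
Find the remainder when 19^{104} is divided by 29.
By Fermat: 19^{28} ≡ 1 (mod 29). 104 = 3×28 + 20. So 19^{104} ≡ 19^{20} ≡ 7 (mod 29)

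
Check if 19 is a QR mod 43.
By Euler's criterion: 19^{21} ≡ 42 mod 43. Since this equals -1 (≡ 42), 19 is not a QR.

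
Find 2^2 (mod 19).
2^{2} = 4 ≡ 4 (mod 19)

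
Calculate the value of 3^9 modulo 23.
By repeated squaring mod 23: 3^{1}≡3, 3^{2}≡9, 3^{4}≡12, 3^{8}≡6. Then 3^{9} = 3^{8+1} ≡ 6 × 3 ≡ 18 mod 23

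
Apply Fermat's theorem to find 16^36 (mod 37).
By Fermat's Little Theorem, 16^{36} ≡ 1 (mod 37) since 37 is prime and gcd(16, 37) = 1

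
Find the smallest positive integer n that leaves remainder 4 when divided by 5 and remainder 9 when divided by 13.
M = 5 × 13 = 65. M₁ = 13, y₁ ≡ 2 (mod 5). M₂ = 5, y₂ ≡ 8 (mod 13). n = 4×13×2 + 9×5×8 ≡ 9 (mod 65)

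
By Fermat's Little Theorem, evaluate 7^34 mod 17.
By Fermat: 7^{16} ≡ 1 (mod 17). 34 = 2×16 + 2. So 7^{34} ≡ 7^{2} ≡ 15 (mod 17)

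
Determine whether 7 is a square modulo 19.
By Euler's criterion: 7^{9} ≡ 1 mod 19. Since this equals 1, 7 is a QR.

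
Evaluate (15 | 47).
(15/47) = 15^{23} mod 47 = -1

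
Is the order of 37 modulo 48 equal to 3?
Powers of 37 mod 48: 37^1≡37, 37^2≡25, 37^3≡13, 37^4≡1. 37^3≡13≢1, so ord ≠ 3. No, the actual order is 4.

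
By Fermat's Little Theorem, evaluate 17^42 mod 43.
By Fermat's Little Theorem, 17^{42} ≡ 1 mod 43 since 43 is prime and gcd(17, 43) = 1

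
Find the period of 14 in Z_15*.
Powers of 14 mod 15: 14^1≡14, 14^2≡1. ord_15(14) = 2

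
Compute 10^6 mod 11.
By repeated squaring (mod 11): 10^{1}≡10, 10^{2}≡1, 10^{4}≡1. Then 10^{6} = 10^{4+2} ≡ 1 × 1 ≡ 1 (mod 11)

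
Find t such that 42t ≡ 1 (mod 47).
Since 47 is prime, by Fermat 42^(-1) ≡ 42^{45} ≡ 28 (mod 47). Verify: 42 × 28 = 1176 ≡ 1 (mod 47)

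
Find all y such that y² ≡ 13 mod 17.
The square roots of 13 mod 17 are 8 and 9. Verify: 8² = 64 ≡ 13 mod 17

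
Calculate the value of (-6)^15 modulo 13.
Using Fermat: (-6)^{12} ≡ 1 (mod 13). 15 ≡ 3 (mod 12). So (-6)^{15} ≡ (-6)^{3} ≡ 5 (mod 13)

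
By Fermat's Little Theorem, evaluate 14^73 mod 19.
By Fermat: 14^{18} ≡ 1 mod 19. 73 = 4×18 + 1. So 14^{73} ≡ 14^{1} ≡ 14 mod 19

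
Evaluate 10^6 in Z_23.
By repeated squaring mod 23: 10^{1}≡10, 10^{2}≡8, 10^{4}≡18. Then 10^{6} = 10^{4+2} ≡ 18 × 8 ≡ 6 mod 23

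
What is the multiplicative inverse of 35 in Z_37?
Since 37 is prime, by Fermat 35^(-1) ≡ 35^{35} ≡ 18 (mod 37). Verify: 35 × 18 = 630 ≡ 1 (mod 37)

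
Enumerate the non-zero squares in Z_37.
Quadratic residues modulo 37: {1, 3, 4, 7, 9, 10, 11, 12, 16, 21, 25, 26, 27, 28, 30, 33, 34, 36}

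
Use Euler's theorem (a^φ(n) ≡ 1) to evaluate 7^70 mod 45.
By Euler: 7^{24} ≡ 1 (mod 45) since gcd(7, 45) = 1. 70 = 2×24 + 22. So 7^{70} ≡ 7^{22} ≡ 34 (mod 45)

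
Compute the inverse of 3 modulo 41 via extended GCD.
Extended GCD: 3(14) + 41(-1) = 1. So 3^(-1) ≡ 14 (mod 41). Verify: 3 × 14 = 42 ≡ 1 (mod 41)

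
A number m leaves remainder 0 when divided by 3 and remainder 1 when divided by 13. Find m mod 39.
M = 3 × 13 = 39. M₁ = 13, y₁ ≡ 1 mod 3. M₂ = 3, y₂ ≡ 9 mod 13. m = 0×13×1 + 1×3×9 ≡ 27 mod 39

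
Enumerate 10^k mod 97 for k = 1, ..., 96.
10^1, 10^2, ..., 10^{96} mod 97: [10, 3, 30, 9, 90, 27, 76, 81, 34, 49, 5, 50, 15, 53, 45, 62, 38, 89, 17, 73, 51, 25, 56, 75, 71, 31, 19, 93, 57, 85, 74, 61, 28, 86, 84, 64, 58, 95, 77, 91, 37, 79, 14, 43, 42, 32, 29, 96, 87, 94, 67, 88, 7, 70, 21, 16, 63, 48, 92, 47, 82, 44, 52, 35, 59, 8, 80, 24, 46, 72, 41, 22, 26, 66, 78, 4, 40, 12, 23, 36, 69, 11, 13, 33, 39, 2, 20, 6, 60, 18, 83, 54, 55, 65, 68, 1]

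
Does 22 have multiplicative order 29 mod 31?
Powers of 22 mod 31: 22^1≡22, 22^2≡19, 22^3≡15, 22^4≡20, 22^5≡6, 22^6≡8, 22^7≡21, 22^8≡28, 22^9≡27, 22^10≡5, 22^11≡17, 22^12≡2, 22^13≡13, 22^14≡7, 22^15≡30, 22^16≡9, 22^17≡12, 22^18≡16, 22^19≡11, 22^20≡25, 22^21≡23, 22^22≡10, 22^23≡3, 22^24≡4, 22^25≡26, 22^26≡14, 22^27≡29, 22^28≡18, 22^29≡24, 22^30≡1. 22^29≡24≢1, so ord ≠ 29. No, the actual order is 30.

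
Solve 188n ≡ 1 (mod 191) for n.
Since 191 is prime, by Fermat 188^(-1) ≡ 188^{189} ≡ 127 (mod 191). Verify: 188 × 127 = 23876 ≡ 1 (mod 191)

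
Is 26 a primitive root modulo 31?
26^{6} ≡ 1 (mod 31) and 6 < 30, so ord_31(26) = 6 ≠ 30 and 26 is not a primitive root.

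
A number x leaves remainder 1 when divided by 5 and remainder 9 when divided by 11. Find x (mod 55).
M = 5 × 11 = 55. M₁ = 11, y₁ ≡ 1 (mod 5). M₂ = 5, y₂ ≡ 9 (mod 11). x = 1×11×1 + 9×5×9 ≡ 31 (mod 55)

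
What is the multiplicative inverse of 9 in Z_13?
Since 13 is prime, by Fermat 9^(-1) ≡ 9^{11} ≡ 3 (mod 13). Verify: 9 × 3 = 27 ≡ 1 (mod 13)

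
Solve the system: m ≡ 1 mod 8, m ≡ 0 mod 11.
M = 8 × 11 = 88. M₁ = 11, y₁ ≡ 3 mod 8. M₂ = 8, y₂ ≡ 7 mod 11. m = 1×11×3 + 0×8×7 ≡ 33 mod 88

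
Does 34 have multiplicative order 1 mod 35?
Powers of 34 mod 35: 34^1≡34, 34^2≡1. 34^1≡34≢1, so ord ≠ 1. No, the actual order is 2.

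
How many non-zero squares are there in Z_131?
For prime 131, there are (p-1)/2 = (131-1)/2 = 65 quadratic residues (excluding 0).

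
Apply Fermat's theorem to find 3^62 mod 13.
By Fermat: 3^{12} ≡ 1 mod 13. 62 = 5×12 + 2. So 3^{62} ≡ 3^{2} ≡ 9 mod 13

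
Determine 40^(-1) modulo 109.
Since 109 is prime, by Fermat 40^(-1) ≡ 40^{107} ≡ 30 (mod 109). Verify: 40 × 30 = 1200 ≡ 1 (mod 109)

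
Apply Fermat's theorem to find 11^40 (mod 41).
By Fermat's Little Theorem, 11^{40} ≡ 1 (mod 41) since 41 is prime and gcd(11, 41) = 1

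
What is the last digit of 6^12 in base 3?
By repeated squaring mod 3: 6^{1}≡0, 6^{2}≡0, 6^{4}≡0, 6^{8}≡0. Then 6^{12} = 6^{8+4} ≡ 0 × 0 ≡ 0 mod 3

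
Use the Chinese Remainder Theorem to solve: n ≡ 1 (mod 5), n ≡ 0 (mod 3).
M = 5 × 3 = 15. M₁ = 3, y₁ ≡ 2 (mod 5). M₂ = 5, y₂ ≡ 2 (mod 3). n = 1×3×2 + 0×5×2 ≡ 6 (mod 15)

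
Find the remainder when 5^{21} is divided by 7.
By Fermat: 5^{6} ≡ 1 mod 7. 21 = 3×6 + 3. So 5^{21} ≡ 5^{3} ≡ 6 mod 7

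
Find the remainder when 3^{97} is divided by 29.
By Fermat: 3^{28} ≡ 1 mod 29. 97 = 3×28 + 13. So 3^{97} ≡ 3^{13} ≡ 19 mod 29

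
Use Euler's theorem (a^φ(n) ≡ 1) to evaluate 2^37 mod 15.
By Euler: 2^{8} ≡ 1 mod 15 since gcd(2, 15) = 1. 37 = 4×8 + 5. So 2^{37} ≡ 2^{5} ≡ 2 mod 15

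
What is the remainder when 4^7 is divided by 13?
By repeated squaring mod 13: 4^{1}≡4, 4^{2}≡3, 4^{4}≡9. Then 4^{7} = 4^{4+2+1} ≡ 9 × 3 × 4 ≡ 4 mod 13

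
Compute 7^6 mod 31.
By repeated squaring (mod 31): 7^{1}≡7, 7^{2}≡18, 7^{4}≡14. Then 7^{6} = 7^{4+2} ≡ 14 × 18 ≡ 4 (mod 31)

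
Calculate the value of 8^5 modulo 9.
By repeated squaring (mod 9): 8^{1}≡8, 8^{2}≡1, 8^{4}≡1. Then 8^{5} = 8^{4+1} ≡ 1 × 8 ≡ 8 (mod 9)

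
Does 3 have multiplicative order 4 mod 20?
Powers of 3 mod 20: 3^1≡3, 3^2≡9, 3^3≡7, 3^4≡1. First k with 3^k≡1 is k=4. Yes, ord_20(3) = 4.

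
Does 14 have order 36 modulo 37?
14^{12} ≡ 1 mod 37 and 12 < 36, so ord_37(14) = 12 ≠ 36 and 14 is not a primitive root.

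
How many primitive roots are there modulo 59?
A prime p has φ(p-1) primitive roots; here φ(58) = 28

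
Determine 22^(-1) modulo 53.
Since 53 is prime, by Fermat 22^(-1) ≡ 22^{51} ≡ 41 mod 53. Verify: 22 × 41 = 902 ≡ 1 mod 53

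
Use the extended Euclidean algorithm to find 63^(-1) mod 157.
Extended GCD: 63(5) + 157(-2) = 1. So 63^(-1) ≡ 5 mod 157. Verify: 63 × 5 = 315 ≡ 1 mod 157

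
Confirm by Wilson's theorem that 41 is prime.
(40)! mod 41 = 40. Since this equals -1 mod 41, Wilson confirms 41 is prime.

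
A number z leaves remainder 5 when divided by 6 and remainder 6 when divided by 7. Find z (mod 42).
M = 6 × 7 = 42. M₁ = 7, y₁ ≡ 1 (mod 6). M₂ = 6, y₂ ≡ 6 (mod 7). z = 5×7×1 + 6×6×6 ≡ 41 (mod 42)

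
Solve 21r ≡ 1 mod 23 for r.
Since 23 is prime, by Fermat 21^(-1) ≡ 21^{21} ≡ 11 mod 23. Verify: 21 × 11 = 231 ≡ 1 mod 23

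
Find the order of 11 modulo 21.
Powers of 11 mod 21: 11^1≡11, 11^2≡16, 11^3≡8, 11^4≡4, 11^5≡2, 11^6≡1. So the order of 11 is 6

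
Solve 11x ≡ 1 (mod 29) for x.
Since 29 is prime, by Fermat 11^(-1) ≡ 11^{27} ≡ 8 (mod 29). Verify: 11 × 8 = 88 ≡ 1 (mod 29)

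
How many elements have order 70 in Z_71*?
A prime p has φ(p-1) primitive roots; here φ(70) = 24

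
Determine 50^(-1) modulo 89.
Since 89 is prime, by Fermat 50^(-1) ≡ 50^{87} ≡ 73 (mod 89). Verify: 50 × 73 = 3650 ≡ 1 (mod 89)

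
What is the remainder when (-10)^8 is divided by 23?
By repeated squaring (mod 23): (-10)^{1}≡13, (-10)^{2}≡8, (-10)^{4}≡18, (-10)^{8}≡2. So (-10)^{8} ≡ 2 (mod 23)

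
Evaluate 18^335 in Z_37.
Using Fermat: 18^{36} ≡ 1 (mod 37). 335 ≡ 11 (mod 36). So 18^{335} ≡ 18^{11} ≡ 17 (mod 37)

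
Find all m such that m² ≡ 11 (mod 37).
The square roots of 11 mod 37 are 23 and 14. Verify: 23² = 529 ≡ 11 (mod 37)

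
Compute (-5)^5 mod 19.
By repeated squaring (mod 19): (-5)^{1}≡14, (-5)^{2}≡6, (-5)^{4}≡17. Then (-5)^{5} = (-5)^{4+1} ≡ 17 × 14 ≡ 10 (mod 19)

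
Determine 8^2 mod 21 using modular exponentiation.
8^{2} = 64 ≡ 1 mod 21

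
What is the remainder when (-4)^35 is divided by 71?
By repeated squaring (mod 71): (-4)^{1}≡67, (-4)^{2}≡16, (-4)^{4}≡43, (-4)^{8}≡3, (-4)^{16}≡9, (-4)^{32}≡10. Then (-4)^{35} = (-4)^{32+2+1} ≡ 10 × 16 × 67 ≡ 70 (mod 71)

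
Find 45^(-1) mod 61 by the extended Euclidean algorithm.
Extended GCD: 45(19) + 61(-14) = 1. So 45^(-1) ≡ 19 mod 61. Verify: 45 × 19 = 855 ≡ 1 mod 61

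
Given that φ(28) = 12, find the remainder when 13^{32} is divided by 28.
By Euler: 13^{12} ≡ 1 mod 28 since gcd(13, 28) = 1. 32 = 2×12 + 8. So 13^{32} ≡ 13^{8} ≡ 1 mod 28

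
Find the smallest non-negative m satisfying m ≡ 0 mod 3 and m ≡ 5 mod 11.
M = 3 × 11 = 33. M₁ = 11, y₁ ≡ 2 mod 3. M₂ = 3, y₂ ≡ 4 mod 11. m = 0×11×2 + 5×3×4 ≡ 27 mod 33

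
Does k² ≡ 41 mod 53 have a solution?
By Euler's criterion: 41^{26} ≡ 52 mod 53. Since this equals -1 (≡ 52), 41 is not a QR.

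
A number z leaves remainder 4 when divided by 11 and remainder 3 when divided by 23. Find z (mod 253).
M = 11 × 23 = 253. M₁ = 23, y₁ ≡ 1 (mod 11). M₂ = 11, y₂ ≡ 21 (mod 23). z = 4×23×1 + 3×11×21 ≡ 26 (mod 253)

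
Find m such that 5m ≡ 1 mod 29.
Since 29 is prime, by Fermat 5^(-1) ≡ 5^{27} ≡ 6 mod 29. Verify: 5 × 6 = 30 ≡ 1 mod 29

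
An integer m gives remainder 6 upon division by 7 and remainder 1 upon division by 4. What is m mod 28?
M = 7 × 4 = 28. M₁ = 4, y₁ ≡ 2 mod 7. M₂ = 7, y₂ ≡ 3 mod 4. m = 6×4×2 + 1×7×3 ≡ 13 mod 28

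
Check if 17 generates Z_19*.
17^{9} ≡ 1 mod 19 and 9 < 18, so ord_19(17) = 9 ≠ 18 and 17 is not a primitive root.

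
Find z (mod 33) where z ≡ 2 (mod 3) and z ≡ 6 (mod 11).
M = 3 × 11 = 33. M₁ = 11, y₁ ≡ 2 (mod 3). M₂ = 3, y₂ ≡ 4 (mod 11). z = 2×11×2 + 6×3×4 ≡ 17 (mod 33)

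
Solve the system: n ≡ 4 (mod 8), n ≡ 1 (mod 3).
M = 8 × 3 = 24. M₁ = 3, y₁ ≡ 3 (mod 8). M₂ = 8, y₂ ≡ 2 (mod 3). n = 4×3×3 + 1×8×2 ≡ 4 (mod 24)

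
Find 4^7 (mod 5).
Using Fermat: 4^{4} ≡ 1 (mod 5). 7 ≡ 3 (mod 4). So 4^{7} ≡ 4^{3} ≡ 4 (mod 5)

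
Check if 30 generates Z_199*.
ord_199(30) divides 198. For each prime q|198: 30^{99}≡198, 30^{66}≡92, 30^{18}≡139, none ≡ 1. So 30 has order 198 and is a primitive root mod 199.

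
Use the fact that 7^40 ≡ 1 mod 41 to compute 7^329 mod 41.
By Fermat: 7^{40} ≡ 1 mod 41. 329 ≡ 9 mod 40. So 7^{329} ≡ 7^{9} ≡ 13 mod 41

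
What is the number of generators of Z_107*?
A prime p has φ(p-1) primitive roots; here φ(106) = 52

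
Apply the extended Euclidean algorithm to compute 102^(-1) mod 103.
Extended GCD: 102(-1) + 103(1) = 1. So 102^(-1) ≡ -1 ≡ 102 (mod 103). Verify: 102 × 102 = 10404 ≡ 1 (mod 103)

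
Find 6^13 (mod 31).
By repeated squaring (mod 31): 6^{1}≡6, 6^{2}≡5, 6^{4}≡25, 6^{8}≡5. Then 6^{13} = 6^{8+4+1} ≡ 5 × 25 × 6 ≡ 6 (mod 31)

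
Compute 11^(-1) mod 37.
Since 37 is prime, by Fermat 11^(-1) ≡ 11^{35} ≡ 27 mod 37. Verify: 11 × 27 = 297 ≡ 1 mod 37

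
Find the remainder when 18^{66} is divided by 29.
By Fermat: 18^{28} ≡ 1 mod 29. 66 = 2×28 + 10. So 18^{66} ≡ 18^{10} ≡ 22 mod 29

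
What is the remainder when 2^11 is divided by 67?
By repeated squaring (mod 67): 2^{1}≡2, 2^{2}≡4, 2^{4}≡16, 2^{8}≡55. Then 2^{11} = 2^{8+2+1} ≡ 55 × 4 × 2 ≡ 38 (mod 67)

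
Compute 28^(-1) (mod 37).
Since 37 is prime, by Fermat 28^(-1) ≡ 28^{35} ≡ 4 (mod 37). Verify: 28 × 4 = 112 ≡ 1 (mod 37)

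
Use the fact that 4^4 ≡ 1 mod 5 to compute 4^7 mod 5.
By Fermat: 4^{4} ≡ 1 mod 5. So 4^{7} = 4^{4} · 4^{3} ≡ 4^{3} ≡ 4 mod 5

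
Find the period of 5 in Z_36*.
Powers of 5 mod 36: 5^1≡5, 5^2≡25, 5^3≡17, 5^4≡13, 5^5≡29, 5^6≡1. Order = 6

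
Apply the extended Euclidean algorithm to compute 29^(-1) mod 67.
Extended GCD: 29(-30) + 67(13) = 1. So 29^(-1) ≡ -30 ≡ 37 (mod 67). Verify: 29 × 37 = 1073 ≡ 1 (mod 67)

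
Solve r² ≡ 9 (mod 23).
The square roots of 9 mod 23 are 3 and 20. Verify: 3² = 9 ≡ 9 (mod 23)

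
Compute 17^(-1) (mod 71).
Since 71 is prime, by Fermat 17^(-1) ≡ 17^{69} ≡ 46 (mod 71). Verify: 17 × 46 = 782 ≡ 1 (mod 71)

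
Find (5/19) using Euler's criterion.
(5/19) = 5^{9} mod 19 = 1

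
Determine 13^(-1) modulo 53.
Since 53 is prime, by Fermat 13^(-1) ≡ 13^{51} ≡ 49 (mod 53). Verify: 13 × 49 = 637 ≡ 1 (mod 53)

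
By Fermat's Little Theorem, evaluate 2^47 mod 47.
By Fermat: 2^{46} ≡ 1 (mod 47). So 2^{47} = 2^{46} · 2^{1} ≡ 2^{1} ≡ 2 (mod 47)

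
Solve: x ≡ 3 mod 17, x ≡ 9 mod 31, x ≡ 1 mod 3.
M = 17 × 31 × 3 = 1581. M₁ = 93, y₁ ≡ 15 mod 17. M₂ = 51, y₂ ≡ 14 mod 31. M₃ = 527, y₃ ≡ 2 mod 3. x = 3×93×15 + 9×51×14 + 1×527×2 ≡ 598 mod 1581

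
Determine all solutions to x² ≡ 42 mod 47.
The square roots of 42 mod 47 are 18 and 29. Verify: 18² = 324 ≡ 42 mod 47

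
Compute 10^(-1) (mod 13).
Since 13 is prime, by Fermat 10^(-1) ≡ 10^{11} ≡ 4 (mod 13). Verify: 10 × 4 = 40 ≡ 1 (mod 13)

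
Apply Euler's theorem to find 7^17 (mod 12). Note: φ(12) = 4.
By Euler: 7^{4} ≡ 1 (mod 12) since gcd(7, 12) = 1. 17 = 4×4 + 1. So 7^{17} ≡ 7^{1} ≡ 7 (mod 12)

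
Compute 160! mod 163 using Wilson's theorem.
(162)! = (160)! × (161) × (162) ≡ -1 mod 163. So (160)! ≡ -1 × [(162)(161)]^(-1) ≡ 81 mod 163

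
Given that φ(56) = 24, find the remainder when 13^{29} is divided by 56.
By Euler: 13^{24} ≡ 1 mod 56 since gcd(13, 56) = 1. 29 = 1×24 + 5. So 13^{29} ≡ 13^{5} ≡ 13 mod 56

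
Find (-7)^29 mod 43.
By repeated squaring mod 43: (-7)^{1}≡36, (-7)^{2}≡6, (-7)^{4}≡36, (-7)^{8}≡6, (-7)^{16}≡36. Then (-7)^{29} = (-7)^{16+8+4+1} ≡ 36 × 6 × 36 × 36 ≡ 6 mod 43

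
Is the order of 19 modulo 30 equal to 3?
Powers of 19 mod 30: 19^1≡19, 19^2≡1. Already 19^2≡1, so the order is 2 < 3. No, the actual order is 2.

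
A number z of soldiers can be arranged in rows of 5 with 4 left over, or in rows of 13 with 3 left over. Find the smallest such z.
M = 5 × 13 = 65. M₁ = 13, y₁ ≡ 2 (mod 5). M₂ = 5, y₂ ≡ 8 (mod 13). z = 4×13×2 + 3×5×8 ≡ 29 (mod 65)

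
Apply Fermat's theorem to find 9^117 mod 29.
By Fermat: 9^{28} ≡ 1 mod 29. 117 = 4×28 + 5. So 9^{117} ≡ 9^{5} ≡ 5 mod 29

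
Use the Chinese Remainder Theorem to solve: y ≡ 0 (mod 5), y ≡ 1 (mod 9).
M = 5 × 9 = 45. M₁ = 9, y₁ ≡ 4 (mod 5). M₂ = 5, y₂ ≡ 2 (mod 9). y = 0×9×4 + 1×5×2 ≡ 10 (mod 45)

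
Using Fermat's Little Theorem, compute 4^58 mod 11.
By Fermat: 4^{10} ≡ 1 mod 11. 58 = 5×10 + 8. So 4^{58} ≡ 4^{8} ≡ 9 mod 11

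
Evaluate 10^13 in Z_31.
By repeated squaring mod 31: 10^{1}≡10, 10^{2}≡7, 10^{4}≡18, 10^{8}≡14. Then 10^{13} = 10^{8+4+1} ≡ 14 × 18 × 10 ≡ 9 mod 31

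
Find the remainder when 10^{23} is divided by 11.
By Fermat: 10^{10} ≡ 1 (mod 11). 23 = 2×10 + 3. So 10^{23} ≡ 10^{3} ≡ 10 (mod 11)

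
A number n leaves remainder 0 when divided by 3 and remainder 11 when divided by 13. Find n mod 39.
M = 3 × 13 = 39. M₁ = 13, y₁ ≡ 1 mod 3. M₂ = 3, y₂ ≡ 9 mod 13. n = 0×13×1 + 11×3×9 ≡ 24 mod 39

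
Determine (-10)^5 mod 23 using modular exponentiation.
By repeated squaring mod 23: (-10)^{1}≡13, (-10)^{2}≡8, (-10)^{4}≡18. Then (-10)^{5} = (-10)^{4+1} ≡ 18 × 13 ≡ 4 mod 23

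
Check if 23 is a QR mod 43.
By Euler's criterion: 23^{21} ≡ 1 mod 43. Since this equals 1, 23 is a QR.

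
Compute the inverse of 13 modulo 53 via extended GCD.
Extended GCD: 13(-4) + 53(1) = 1. So 13^(-1) ≡ -4 ≡ 49 (mod 53). Verify: 13 × 49 = 637 ≡ 1 (mod 53)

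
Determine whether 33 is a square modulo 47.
By Euler's criterion: 33^{23} ≡ 46 mod 47. Since this equals -1 (≡ 46), 33 is not a QR.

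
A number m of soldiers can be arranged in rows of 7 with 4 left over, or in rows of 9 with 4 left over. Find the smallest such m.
M = 7 × 9 = 63. M₁ = 9, y₁ ≡ 4 mod 7. M₂ = 7, y₂ ≡ 4 mod 9. m = 4×9×4 + 4×7×4 ≡ 4 mod 63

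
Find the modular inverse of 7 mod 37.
Since 37 is prime, by Fermat 7^(-1) ≡ 7^{35} ≡ 16 (mod 37). Verify: 7 × 16 = 112 ≡ 1 (mod 37)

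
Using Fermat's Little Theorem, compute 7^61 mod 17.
By Fermat: 7^{16} ≡ 1 (mod 17). 61 = 3×16 + 13. So 7^{61} ≡ 7^{13} ≡ 6 (mod 17)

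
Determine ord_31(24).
Powers of 24 mod 31: 24^1≡24, 24^2≡18, 24^3≡29, 24^4≡14, 24^5≡26, 24^6≡4, 24^7≡3, 24^8≡10, 24^9≡23, 24^10≡25, 24^11≡11, 24^12≡16, 24^13≡12, 24^14≡9, 24^15≡30, 24^16≡7, 24^17≡13, 24^18≡2, 24^19≡17, 24^20≡5, 24^21≡27, 24^22≡28, 24^23≡21, 24^24≡8, 24^25≡6, 24^26≡20, 24^27≡15, 24^28≡19, 24^29≡22, 24^30≡1. Order = 30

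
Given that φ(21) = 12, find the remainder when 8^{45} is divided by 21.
By Euler: 8^{12} ≡ 1 (mod 21) since gcd(8, 21) = 1. 45 = 3×12 + 9. So 8^{45} ≡ 8^{9} ≡ 8 (mod 21)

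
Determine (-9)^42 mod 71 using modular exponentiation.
By repeated squaring (mod 71): (-9)^{1}≡62, (-9)^{2}≡10, (-9)^{4}≡29, (-9)^{8}≡60, (-9)^{16}≡50, (-9)^{32}≡15. Then (-9)^{42} = (-9)^{32+8+2} ≡ 15 × 60 × 10 ≡ 54 (mod 71)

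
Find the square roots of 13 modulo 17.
The square roots of 13 mod 17 are 8 and 9. Verify: 8² = 64 ≡ 13 mod 17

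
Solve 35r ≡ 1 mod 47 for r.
Since 47 is prime, by Fermat 35^(-1) ≡ 35^{45} ≡ 43 mod 47. Verify: 35 × 43 = 1505 ≡ 1 mod 47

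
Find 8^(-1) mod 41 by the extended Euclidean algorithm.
Extended GCD: 8(-5) + 41(1) = 1. So 8^(-1) ≡ -5 ≡ 36 mod 41. Verify: 8 × 36 = 288 ≡ 1 mod 41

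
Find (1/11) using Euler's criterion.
(1/11) = 1^{5} mod 11 = 1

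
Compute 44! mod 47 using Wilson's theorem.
(46)! = (44)! × (45) × (46) ≡ -1 mod 47. So (44)! ≡ -1 × [(46)(45)]^(-1) ≡ 23 mod 47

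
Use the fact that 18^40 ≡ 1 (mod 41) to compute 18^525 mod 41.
By Fermat: 18^{40} ≡ 1 (mod 41). 525 ≡ 5 (mod 40). So 18^{525} ≡ 18^{5} ≡ 1 (mod 41)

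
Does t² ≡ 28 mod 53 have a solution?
By Euler's criterion: 28^{26} ≡ 1 mod 53. Since this equals 1, 28 is a QR.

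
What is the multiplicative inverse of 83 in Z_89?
Since 89 is prime, by Fermat 83^(-1) ≡ 83^{87} ≡ 74 mod 89. Verify: 83 × 74 = 6142 ≡ 1 mod 89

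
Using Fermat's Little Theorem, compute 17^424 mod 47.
By Fermat: 17^{46} ≡ 1 mod 47. 424 ≡ 10 mod 46. So 17^{424} ≡ 17^{10} ≡ 28 mod 47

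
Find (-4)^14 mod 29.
By repeated squaring mod 29: (-4)^{1}≡25, (-4)^{2}≡16, (-4)^{4}≡24, (-4)^{8}≡25. Then (-4)^{14} = (-4)^{8+4+2} ≡ 25 × 24 × 16 ≡ 1 mod 29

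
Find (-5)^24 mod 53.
By repeated squaring mod 53: (-5)^{1}≡48, (-5)^{2}≡25, (-5)^{4}≡42, (-5)^{8}≡15, (-5)^{16}≡13. Then (-5)^{24} = (-5)^{16+8} ≡ 13 × 15 ≡ 36 mod 53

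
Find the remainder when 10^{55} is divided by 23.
By Fermat: 10^{22} ≡ 1 mod 23. 55 = 2×22 + 11. So 10^{55} ≡ 10^{11} ≡ 22 mod 23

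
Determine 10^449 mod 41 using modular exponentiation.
Using Fermat: 10^{40} ≡ 1 (mod 41). 449 ≡ 9 (mod 40). So 10^{449} ≡ 10^{9} ≡ 37 (mod 41)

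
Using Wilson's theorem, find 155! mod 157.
(156)! = (155)! × (156) ≡ -1 mod 157. So (155)! ≡ -1 × (156)^(-1) ≡ (-1)×(-1) = 1 mod 157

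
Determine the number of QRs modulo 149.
For prime 149, there are (p-1)/2 = (149-1)/2 = 74 quadratic residues (excluding 0).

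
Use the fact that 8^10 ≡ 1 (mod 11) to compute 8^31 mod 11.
By Fermat: 8^{10} ≡ 1 (mod 11). 31 = 3×10 + 1. So 8^{31} ≡ 8^{1} ≡ 8 (mod 11)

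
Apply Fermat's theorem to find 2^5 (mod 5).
By Fermat: 2^{4} ≡ 1 (mod 5). So 2^{5} = 2^{4} · 2^{1} ≡ 2^{1} ≡ 2 (mod 5)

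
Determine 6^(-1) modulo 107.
Since 107 is prime, by Fermat 6^(-1) ≡ 6^{105} ≡ 18 mod 107. Verify: 6 × 18 = 108 ≡ 1 mod 107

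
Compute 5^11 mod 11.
Using Fermat: 5^{10} ≡ 1 (mod 11). 11 ≡ 1 (mod 10). So 5^{11} ≡ 5^{1} ≡ 5 (mod 11)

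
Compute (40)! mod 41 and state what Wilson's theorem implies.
(40)! mod 41 = 40. Since this equals -1 mod 41, Wilson confirms 41 is prime.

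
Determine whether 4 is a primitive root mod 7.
4^{3} ≡ 1 (mod 7) and 3 < 6, so ord_7(4) = 3 ≠ 6 and 4 is not a primitive root.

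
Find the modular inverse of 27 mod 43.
Since 43 is prime, by Fermat 27^(-1) ≡ 27^{41} ≡ 8 (mod 43). Verify: 27 × 8 = 216 ≡ 1 (mod 43)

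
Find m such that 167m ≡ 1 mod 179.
Since 179 is prime, by Fermat 167^(-1) ≡ 167^{177} ≡ 164 mod 179. Verify: 167 × 164 = 27388 ≡ 1 mod 179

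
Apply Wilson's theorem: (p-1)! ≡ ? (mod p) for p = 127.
By Wilson's theorem, (126)! ≡ -1 ≡ 126 (mod 127)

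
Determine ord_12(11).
Powers of 11 mod 12: 11^1≡11, 11^2≡1. So the order of 11 is 2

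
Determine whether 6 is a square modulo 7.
By Euler's criterion: 6^{3} ≡ 6 mod 7. Since this equals -1 (≡ 6), 6 is not a QR.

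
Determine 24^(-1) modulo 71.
Since 71 is prime, by Fermat 24^(-1) ≡ 24^{69} ≡ 3 (mod 71). Verify: 24 × 3 = 72 ≡ 1 (mod 71)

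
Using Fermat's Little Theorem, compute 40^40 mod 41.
By Fermat's Little Theorem, 40^{40} ≡ 1 mod 41 since 41 is prime and gcd(40, 41) = 1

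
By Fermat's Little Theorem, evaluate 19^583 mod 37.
By Fermat: 19^{36} ≡ 1 mod 37. 583 ≡ 7 mod 36. So 19^{583} ≡ 19^{7} ≡ 24 mod 37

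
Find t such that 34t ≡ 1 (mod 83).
Since 83 is prime, by Fermat 34^(-1) ≡ 34^{81} ≡ 22 (mod 83). Verify: 34 × 22 = 748 ≡ 1 (mod 83)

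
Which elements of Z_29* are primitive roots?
There are φ(28) = 12 primitive roots mod 29: {2, 3, 8, 10, 11, 14, 15, 18, 19, 21, 26, 27}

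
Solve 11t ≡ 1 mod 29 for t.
Since 29 is prime, by Fermat 11^(-1) ≡ 11^{27} ≡ 8 mod 29. Verify: 11 × 8 = 88 ≡ 1 mod 29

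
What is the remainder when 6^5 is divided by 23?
By repeated squaring (mod 23): 6^{1}≡6, 6^{2}≡13, 6^{4}≡8. Then 6^{5} = 6^{4+1} ≡ 8 × 6 ≡ 2 (mod 23)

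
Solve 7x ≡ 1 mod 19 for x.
Since 19 is prime, by Fermat 7^(-1) ≡ 7^{17} ≡ 11 mod 19. Verify: 7 × 11 = 77 ≡ 1 mod 19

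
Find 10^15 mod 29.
By repeated squaring mod 29: 10^{1}≡10, 10^{2}≡13, 10^{4}≡24, 10^{8}≡25. Then 10^{15} = 10^{8+4+2+1} ≡ 25 × 24 × 13 × 10 ≡ 19 mod 29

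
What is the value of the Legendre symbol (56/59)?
(56/59) = 56^{29} mod 59 = -1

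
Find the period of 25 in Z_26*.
Powers of 25 mod 26: 25^1≡25, 25^2≡1. ord_26(25) = 2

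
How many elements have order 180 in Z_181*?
A prime p has φ(p-1) primitive roots; here φ(180) = 48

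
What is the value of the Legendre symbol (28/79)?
(28/79) = 28^{39} mod 79 = -1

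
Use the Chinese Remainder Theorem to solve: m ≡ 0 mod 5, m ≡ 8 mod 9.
M = 5 × 9 = 45. M₁ = 9, y₁ ≡ 4 mod 5. M₂ = 5, y₂ ≡ 2 mod 9. m = 0×9×4 + 8×5×2 ≡ 35 mod 45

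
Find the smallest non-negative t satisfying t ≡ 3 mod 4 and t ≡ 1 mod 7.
M = 4 × 7 = 28. M₁ = 7, y₁ ≡ 3 mod 4. M₂ = 4, y₂ ≡ 2 mod 7. t = 3×7×3 + 1×4×2 ≡ 15 mod 28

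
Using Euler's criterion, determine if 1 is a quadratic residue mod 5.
By Euler's criterion: 1^{2} ≡ 1 mod 5. Since this equals 1, 1 is a QR.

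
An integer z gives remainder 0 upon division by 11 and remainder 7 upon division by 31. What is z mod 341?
M = 11 × 31 = 341. M₁ = 31, y₁ ≡ 5 mod 11. M₂ = 11, y₂ ≡ 17 mod 31. z = 0×31×5 + 7×11×17 ≡ 286 mod 341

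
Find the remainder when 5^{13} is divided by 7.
By Fermat: 5^{6} ≡ 1 (mod 7). 13 = 2×6 + 1. So 5^{13} ≡ 5^{1} ≡ 5 (mod 7)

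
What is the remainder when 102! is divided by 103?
By Wilson's theorem, (102)! ≡ -1 ≡ 102 (mod 103)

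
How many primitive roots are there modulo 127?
Number of primitive roots mod 127 = φ(p-1) = φ(126) = 36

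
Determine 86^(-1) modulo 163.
Since 163 is prime, by Fermat 86^(-1) ≡ 86^{161} ≡ 127 mod 163. Verify: 86 × 127 = 10922 ≡ 1 mod 163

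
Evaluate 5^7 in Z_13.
By repeated squaring (mod 13): 5^{1}≡5, 5^{2}≡12, 5^{4}≡1. Then 5^{7} = 5^{4+2+1} ≡ 1 × 12 × 5 ≡ 8 (mod 13)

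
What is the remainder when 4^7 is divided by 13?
By repeated squaring mod 13: 4^{1}≡4, 4^{2}≡3, 4^{4}≡9. Then 4^{7} = 4^{4+2+1} ≡ 9 × 3 × 4 ≡ 4 mod 13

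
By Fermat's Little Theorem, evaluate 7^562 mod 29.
By Fermat: 7^{28} ≡ 1 (mod 29). 562 ≡ 2 (mod 28). So 7^{562} ≡ 7^{2} ≡ 20 (mod 29)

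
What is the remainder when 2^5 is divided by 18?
By repeated squaring mod 18: 2^{1}≡2, 2^{2}≡4, 2^{4}≡16. Then 2^{5} = 2^{4+1} ≡ 16 × 2 ≡ 14 mod 18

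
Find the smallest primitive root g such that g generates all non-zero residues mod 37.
g = 2. Powers: [2, 4, 8, 16, 32, 27, 17, ...] generates all 36 non-zero residues.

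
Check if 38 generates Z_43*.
38^{21} ≡ 1 (mod 43) and 21 < 42, so ord_43(38) = 21 ≠ 42 and 38 is not a primitive root.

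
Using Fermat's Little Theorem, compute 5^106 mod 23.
By Fermat: 5^{22} ≡ 1 mod 23. 106 = 4×22 + 18. So 5^{106} ≡ 5^{18} ≡ 6 mod 23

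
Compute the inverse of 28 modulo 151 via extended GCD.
Extended GCD: 28(27) + 151(-5) = 1. So 28^(-1) ≡ 27 mod 151. Verify: 28 × 27 = 756 ≡ 1 mod 151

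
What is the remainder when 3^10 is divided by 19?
By repeated squaring mod 19: 3^{1}≡3, 3^{2}≡9, 3^{4}≡5, 3^{8}≡6. Then 3^{10} = 3^{8+2} ≡ 6 × 9 ≡ 16 mod 19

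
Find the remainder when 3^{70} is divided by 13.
By Fermat: 3^{12} ≡ 1 (mod 13). 70 = 5×12 + 10. So 3^{70} ≡ 3^{10} ≡ 3 (mod 13)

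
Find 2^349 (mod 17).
Using Fermat: 2^{16} ≡ 1 (mod 17). 349 ≡ 13 (mod 16). So 2^{349} ≡ 2^{13} ≡ 15 (mod 17)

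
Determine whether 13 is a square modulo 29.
By Euler's criterion: 13^{14} ≡ 1 mod 29. Since this equals 1, 13 is a QR.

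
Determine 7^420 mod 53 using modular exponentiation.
Using Fermat: 7^{52} ≡ 1 (mod 53). 420 ≡ 4 (mod 52). So 7^{420} ≡ 7^{4} ≡ 16 (mod 53)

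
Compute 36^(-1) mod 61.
Since 61 is prime, by Fermat 36^(-1) ≡ 36^{59} ≡ 39 mod 61. Verify: 36 × 39 = 1404 ≡ 1 mod 61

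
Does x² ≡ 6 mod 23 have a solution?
By Euler's criterion: 6^{11} ≡ 1 mod 23. Since this equals 1, 6 is a QR.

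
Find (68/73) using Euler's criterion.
(68/73) = 68^{36} mod 73 = -1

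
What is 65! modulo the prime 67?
(66)! = (65)! × (66) ≡ -1 (mod 67). So (65)! ≡ -1 × (66)^(-1) ≡ (-1)×(-1) = 1 (mod 67)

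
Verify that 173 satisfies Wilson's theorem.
(172)! mod 173 = 172. Since this equals -1 (mod 173), Wilson confirms 173 is prime.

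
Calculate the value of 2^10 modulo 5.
Using Fermat: 2^{4} ≡ 1 (mod 5). 10 ≡ 2 (mod 4). So 2^{10} ≡ 2^{2} ≡ 4 (mod 5)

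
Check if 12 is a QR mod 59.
By Euler's criterion: 12^{29} ≡ 1 (mod 59). Since this equals 1, 12 is a QR.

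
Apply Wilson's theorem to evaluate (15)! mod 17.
(16)! = (15)! × (16) ≡ -1 (mod 17). So (15)! ≡ -1 × (16)^(-1) ≡ (-1)×(-1) = 1 (mod 17)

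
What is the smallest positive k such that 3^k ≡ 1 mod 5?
Powers of 3 mod 5: 3^1≡3, 3^2≡4, 3^3≡2, 3^4≡1. Order = 4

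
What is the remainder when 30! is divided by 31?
By Wilson's theorem, (30)! ≡ -1 ≡ 30 (mod 31)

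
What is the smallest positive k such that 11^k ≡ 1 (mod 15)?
Powers of 11 mod 15: 11^1≡11, 11^2≡1. Order = 2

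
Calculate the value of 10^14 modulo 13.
Using Fermat: 10^{12} ≡ 1 (mod 13). 14 ≡ 2 (mod 12). So 10^{14} ≡ 10^{2} ≡ 9 (mod 13)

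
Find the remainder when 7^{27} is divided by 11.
By Fermat: 7^{10} ≡ 1 mod 11. 27 = 2×10 + 7. So 7^{27} ≡ 7^{7} ≡ 6 mod 11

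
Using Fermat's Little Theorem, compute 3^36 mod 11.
By Fermat: 3^{10} ≡ 1 mod 11. 36 = 3×10 + 6. So 3^{36} ≡ 3^{6} ≡ 3 mod 11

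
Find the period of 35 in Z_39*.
Powers of 35 mod 39: 35^1≡35, 35^2≡16, 35^3≡14, 35^4≡22, 35^5≡29, 35^6≡1. So the order of 35 is 6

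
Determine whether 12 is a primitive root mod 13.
12^{2} ≡ 1 mod 13 and 2 < 12, so ord_13(12) = 2 ≠ 12 and 12 is not a primitive root.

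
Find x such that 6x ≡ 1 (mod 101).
Since 101 is prime, by Fermat 6^(-1) ≡ 6^{99} ≡ 17 (mod 101). Verify: 6 × 17 = 102 ≡ 1 (mod 101)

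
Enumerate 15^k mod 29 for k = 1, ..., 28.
15^1, 15^2, ..., 15^{28} mod 29: [15, 22, 11, 20, 10, 5, 17, 23, 26, 13, 21, 25, 27, 28, 14, 7, 18, 9, 19, 24, 12, 6, 3, 16, 8, 4, 2, 1]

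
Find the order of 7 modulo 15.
Powers of 7 mod 15: 7^1≡7, 7^2≡4, 7^3≡13, 7^4≡1. ord_15(7) = 4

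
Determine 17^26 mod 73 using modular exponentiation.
By repeated squaring (mod 73): 17^{1}≡17, 17^{2}≡70, 17^{4}≡9, 17^{8}≡8, 17^{16}≡64. Then 17^{26} = 17^{16+8+2} ≡ 64 × 8 × 70 ≡ 70 (mod 73)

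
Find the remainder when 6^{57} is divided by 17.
By Fermat: 6^{16} ≡ 1 mod 17. 57 = 3×16 + 9. So 6^{57} ≡ 6^{9} ≡ 11 mod 17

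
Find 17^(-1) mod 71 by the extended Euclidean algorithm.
Extended GCD: 17(-25) + 71(6) = 1. So 17^(-1) ≡ -25 ≡ 46 mod 71. Verify: 17 × 46 = 782 ≡ 1 mod 71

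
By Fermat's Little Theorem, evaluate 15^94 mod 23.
By Fermat: 15^{22} ≡ 1 mod 23. 94 = 4×22 + 6. So 15^{94} ≡ 15^{6} ≡ 13 mod 23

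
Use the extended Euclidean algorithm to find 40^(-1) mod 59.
Extended GCD: 40(-28) + 59(19) = 1. So 40^(-1) ≡ -28 ≡ 31 (mod 59). Verify: 40 × 31 = 1240 ≡ 1 (mod 59)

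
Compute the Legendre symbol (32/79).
(32/79) = 32^{39} mod 79 = 1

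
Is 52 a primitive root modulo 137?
ord_137(52) divides 136. For each prime q|136: 52^{68}≡136, 52^{8}≡133, none ≡ 1. So 52 has order 136 and is a primitive root mod 137.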